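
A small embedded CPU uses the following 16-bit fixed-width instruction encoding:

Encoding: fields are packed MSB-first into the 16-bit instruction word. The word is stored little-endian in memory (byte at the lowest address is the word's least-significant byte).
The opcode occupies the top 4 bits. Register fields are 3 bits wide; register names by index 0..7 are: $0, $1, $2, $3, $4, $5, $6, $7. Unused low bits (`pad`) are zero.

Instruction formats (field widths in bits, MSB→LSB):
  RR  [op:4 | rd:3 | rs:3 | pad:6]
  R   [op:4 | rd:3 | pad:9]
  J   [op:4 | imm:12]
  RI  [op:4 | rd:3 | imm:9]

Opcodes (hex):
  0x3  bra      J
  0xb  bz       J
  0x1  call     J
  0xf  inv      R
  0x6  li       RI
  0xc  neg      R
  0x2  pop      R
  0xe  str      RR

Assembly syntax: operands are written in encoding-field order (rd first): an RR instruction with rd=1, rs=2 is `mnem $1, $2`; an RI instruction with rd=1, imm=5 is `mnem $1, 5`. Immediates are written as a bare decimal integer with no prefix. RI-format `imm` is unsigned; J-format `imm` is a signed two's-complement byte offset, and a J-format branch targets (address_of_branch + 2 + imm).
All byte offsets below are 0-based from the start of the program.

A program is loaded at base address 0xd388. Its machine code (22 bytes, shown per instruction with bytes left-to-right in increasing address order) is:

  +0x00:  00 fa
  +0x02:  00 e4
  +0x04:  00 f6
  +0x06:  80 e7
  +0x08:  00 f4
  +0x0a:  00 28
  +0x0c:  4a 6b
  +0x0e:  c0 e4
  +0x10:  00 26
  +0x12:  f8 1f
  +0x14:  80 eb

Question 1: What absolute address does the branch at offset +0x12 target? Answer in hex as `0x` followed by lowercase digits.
0xd394

@+12  little-endian(f8 1f) = 0x1ff8
  opcode bits[15:12]=0x1: call/J
  imm@[11:0]=0xff8 (s12→-8) ⇒ -8
  target = base 0xd388 + off 0x12 + 2 + imm -8 = 0xd394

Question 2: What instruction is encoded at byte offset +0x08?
inv $2

[08] 00 f4 → 0xf400
  top 4b → 0xf → inv [R]
  rd: (w>>9)&0x7=0x2 → $2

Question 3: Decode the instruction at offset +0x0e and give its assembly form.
@+0e  little-endian(c0 e4) = 0xe4c0
  top 4b → 0xe → str [RR]
  rd@[11:9]=0x2 ⇒ $2
  rs@[8:6]=0x3 ⇒ $3

str $2, $3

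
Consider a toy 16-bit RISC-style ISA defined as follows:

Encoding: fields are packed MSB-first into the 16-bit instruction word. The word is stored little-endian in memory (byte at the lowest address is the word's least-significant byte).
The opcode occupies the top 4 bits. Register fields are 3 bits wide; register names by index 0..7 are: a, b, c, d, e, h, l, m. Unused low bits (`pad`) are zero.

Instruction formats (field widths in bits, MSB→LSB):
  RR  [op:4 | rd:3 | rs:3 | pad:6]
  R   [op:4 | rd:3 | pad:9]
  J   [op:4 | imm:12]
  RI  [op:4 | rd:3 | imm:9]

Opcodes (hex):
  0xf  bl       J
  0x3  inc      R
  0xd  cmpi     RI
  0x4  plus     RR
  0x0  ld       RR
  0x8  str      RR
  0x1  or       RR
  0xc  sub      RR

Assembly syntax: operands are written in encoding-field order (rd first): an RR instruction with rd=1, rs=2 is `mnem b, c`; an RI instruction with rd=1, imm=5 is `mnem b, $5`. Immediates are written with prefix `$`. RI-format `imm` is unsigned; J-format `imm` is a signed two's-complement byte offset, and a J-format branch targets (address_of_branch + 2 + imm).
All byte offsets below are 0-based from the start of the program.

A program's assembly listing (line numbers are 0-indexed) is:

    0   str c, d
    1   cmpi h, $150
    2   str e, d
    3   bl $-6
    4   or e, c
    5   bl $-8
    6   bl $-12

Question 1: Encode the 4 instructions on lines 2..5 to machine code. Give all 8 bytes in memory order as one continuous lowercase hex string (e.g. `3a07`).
2. str fields op=0x8:4|rd=4:3|rs=3:3|pad=0:6 → word 88c0h → c0 88
3. bl fields op=0xf:4|imm=-6:12 → word fffah → fa ff
4. or fields op=0x1:4|rd=4:3|rs=2:3|pad=0:6 → word 1880h → 80 18
5. bl fields op=0xf:4|imm=-8:12 → word fff8h → f8 ff

c088faff8018f8ff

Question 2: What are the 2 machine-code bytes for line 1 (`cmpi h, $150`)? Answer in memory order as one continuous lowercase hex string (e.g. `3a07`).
line 1 (cmpi): pack op=0xd:4|rd=5:3|imm=150:9 = 0xda96; little→ 96 da

96da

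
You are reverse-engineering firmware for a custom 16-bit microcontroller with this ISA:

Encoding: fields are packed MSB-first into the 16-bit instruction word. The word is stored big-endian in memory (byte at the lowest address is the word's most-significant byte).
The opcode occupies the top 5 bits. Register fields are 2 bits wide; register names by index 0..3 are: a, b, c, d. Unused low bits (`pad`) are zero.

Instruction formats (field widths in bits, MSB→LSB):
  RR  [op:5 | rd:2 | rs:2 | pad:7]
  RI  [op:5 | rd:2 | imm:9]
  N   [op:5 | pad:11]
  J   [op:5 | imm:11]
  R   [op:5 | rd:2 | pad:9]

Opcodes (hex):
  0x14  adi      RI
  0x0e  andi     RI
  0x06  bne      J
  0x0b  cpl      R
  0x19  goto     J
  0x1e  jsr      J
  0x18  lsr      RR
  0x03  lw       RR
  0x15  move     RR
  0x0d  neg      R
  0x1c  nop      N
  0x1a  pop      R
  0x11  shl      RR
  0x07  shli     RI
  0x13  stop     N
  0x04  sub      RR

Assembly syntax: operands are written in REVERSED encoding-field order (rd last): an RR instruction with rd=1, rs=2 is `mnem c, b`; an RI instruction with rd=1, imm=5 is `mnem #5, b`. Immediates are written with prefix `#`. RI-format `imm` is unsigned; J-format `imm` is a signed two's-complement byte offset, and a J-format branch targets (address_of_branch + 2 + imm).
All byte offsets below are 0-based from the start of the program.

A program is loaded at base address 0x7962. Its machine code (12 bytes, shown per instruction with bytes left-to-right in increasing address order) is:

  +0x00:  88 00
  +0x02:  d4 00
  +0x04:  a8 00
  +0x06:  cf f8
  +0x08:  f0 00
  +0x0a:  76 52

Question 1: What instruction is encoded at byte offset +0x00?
shl a, a

off 0x00: read 88 00 as big → 0x8800
  opcode bits[15:11]=0x11: shl/RR
  [10:9] rd=0 = a
  [8:7] rs=0 = a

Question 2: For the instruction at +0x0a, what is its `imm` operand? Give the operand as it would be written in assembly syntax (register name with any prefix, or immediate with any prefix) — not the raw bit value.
#82

[0a] 76 52 → 0x7652
  op=0x7652>>11=0xe ⇒ andi (RI)
  rd@[10:9]=0x3 ⇒ d
  imm@[8:0]=0x52 ⇒ #82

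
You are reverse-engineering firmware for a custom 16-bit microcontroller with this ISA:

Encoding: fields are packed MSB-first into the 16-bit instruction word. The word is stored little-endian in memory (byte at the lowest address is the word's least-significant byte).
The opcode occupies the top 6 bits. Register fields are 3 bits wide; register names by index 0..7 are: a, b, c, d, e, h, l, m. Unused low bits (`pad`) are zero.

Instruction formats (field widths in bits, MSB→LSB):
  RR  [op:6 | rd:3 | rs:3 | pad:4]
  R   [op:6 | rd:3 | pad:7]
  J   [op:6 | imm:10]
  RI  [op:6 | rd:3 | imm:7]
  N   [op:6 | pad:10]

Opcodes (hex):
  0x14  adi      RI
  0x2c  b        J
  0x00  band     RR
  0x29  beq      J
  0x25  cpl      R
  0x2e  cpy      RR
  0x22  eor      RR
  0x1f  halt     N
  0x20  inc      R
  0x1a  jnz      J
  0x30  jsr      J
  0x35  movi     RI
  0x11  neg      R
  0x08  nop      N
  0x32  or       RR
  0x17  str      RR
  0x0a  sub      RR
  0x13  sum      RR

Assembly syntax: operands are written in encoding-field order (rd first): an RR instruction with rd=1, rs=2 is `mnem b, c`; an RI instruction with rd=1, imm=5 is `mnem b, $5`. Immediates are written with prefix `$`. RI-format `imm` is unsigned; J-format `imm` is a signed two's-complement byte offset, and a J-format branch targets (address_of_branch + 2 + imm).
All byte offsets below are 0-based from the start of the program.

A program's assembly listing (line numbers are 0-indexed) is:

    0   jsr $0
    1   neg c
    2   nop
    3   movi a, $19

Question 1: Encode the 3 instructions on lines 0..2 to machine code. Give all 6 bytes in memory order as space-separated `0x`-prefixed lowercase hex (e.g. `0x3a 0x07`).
0x00 0xc0 0x00 0x45 0x00 0x20

L0: jsr op=0x30:6|imm=0:10 ⇒ 0xc000 ⇒ little 00 c0
L1: neg op=0x11:6|rd=2:3|pad=0:7 ⇒ 0x4500 ⇒ little 00 45
L2: nop op=0x8:6|pad=0:10 ⇒ 0x2000 ⇒ little 00 20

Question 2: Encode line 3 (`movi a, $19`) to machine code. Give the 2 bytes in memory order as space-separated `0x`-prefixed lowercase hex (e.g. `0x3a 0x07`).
0x13 0xd4

L3: movi op=0x35:6|rd=0:3|imm=19:7 ⇒ 0xd413 ⇒ little 13 d4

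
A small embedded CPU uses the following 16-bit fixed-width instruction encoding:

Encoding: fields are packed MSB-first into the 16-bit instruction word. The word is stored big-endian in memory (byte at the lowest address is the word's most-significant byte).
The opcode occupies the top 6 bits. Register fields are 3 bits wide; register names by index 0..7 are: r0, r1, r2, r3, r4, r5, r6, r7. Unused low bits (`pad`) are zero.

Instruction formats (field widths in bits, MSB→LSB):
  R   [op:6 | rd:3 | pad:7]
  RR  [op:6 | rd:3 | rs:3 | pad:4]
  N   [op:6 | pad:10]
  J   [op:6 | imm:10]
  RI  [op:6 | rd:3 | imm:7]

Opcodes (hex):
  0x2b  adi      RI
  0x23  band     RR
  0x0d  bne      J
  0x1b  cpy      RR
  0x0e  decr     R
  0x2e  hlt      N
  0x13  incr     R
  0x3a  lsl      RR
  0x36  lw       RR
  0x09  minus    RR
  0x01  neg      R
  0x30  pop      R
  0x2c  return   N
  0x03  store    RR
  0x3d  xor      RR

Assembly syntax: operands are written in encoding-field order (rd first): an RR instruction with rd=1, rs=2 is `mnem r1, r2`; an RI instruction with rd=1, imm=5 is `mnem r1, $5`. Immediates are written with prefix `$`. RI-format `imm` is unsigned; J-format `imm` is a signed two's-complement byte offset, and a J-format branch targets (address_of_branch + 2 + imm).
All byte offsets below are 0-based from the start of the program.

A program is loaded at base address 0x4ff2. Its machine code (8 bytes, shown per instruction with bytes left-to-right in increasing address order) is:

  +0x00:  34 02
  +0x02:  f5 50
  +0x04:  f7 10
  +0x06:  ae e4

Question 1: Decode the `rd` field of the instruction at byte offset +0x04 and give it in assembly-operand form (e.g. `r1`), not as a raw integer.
r6

[04] f7 10 → 0xf710
  top 6b → 0x3d → xor [RR]
  [9:7] rd=6 = r6
  [6:4] rs=1 = r1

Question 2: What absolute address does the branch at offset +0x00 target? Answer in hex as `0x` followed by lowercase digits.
0x4ff6

off 0x00: read 34 02 as big → 0x3402
  op=0x3402>>10=0xd ⇒ bne (J)
  imm@[9:0]=0x2 ⇒ $2
  target = base 0x4ff2 + off 0x00 + 2 + imm 2 = 0x4ff6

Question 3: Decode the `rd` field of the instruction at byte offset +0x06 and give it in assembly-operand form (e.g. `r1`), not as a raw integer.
+0x06: ae e4 ⇒ word 0xaee4 (big)
  opcode bits[15:10]=0x2b: adi/RI
  rd@[9:7]=0x5 ⇒ r5
  imm@[6:0]=0x64 ⇒ $100

r5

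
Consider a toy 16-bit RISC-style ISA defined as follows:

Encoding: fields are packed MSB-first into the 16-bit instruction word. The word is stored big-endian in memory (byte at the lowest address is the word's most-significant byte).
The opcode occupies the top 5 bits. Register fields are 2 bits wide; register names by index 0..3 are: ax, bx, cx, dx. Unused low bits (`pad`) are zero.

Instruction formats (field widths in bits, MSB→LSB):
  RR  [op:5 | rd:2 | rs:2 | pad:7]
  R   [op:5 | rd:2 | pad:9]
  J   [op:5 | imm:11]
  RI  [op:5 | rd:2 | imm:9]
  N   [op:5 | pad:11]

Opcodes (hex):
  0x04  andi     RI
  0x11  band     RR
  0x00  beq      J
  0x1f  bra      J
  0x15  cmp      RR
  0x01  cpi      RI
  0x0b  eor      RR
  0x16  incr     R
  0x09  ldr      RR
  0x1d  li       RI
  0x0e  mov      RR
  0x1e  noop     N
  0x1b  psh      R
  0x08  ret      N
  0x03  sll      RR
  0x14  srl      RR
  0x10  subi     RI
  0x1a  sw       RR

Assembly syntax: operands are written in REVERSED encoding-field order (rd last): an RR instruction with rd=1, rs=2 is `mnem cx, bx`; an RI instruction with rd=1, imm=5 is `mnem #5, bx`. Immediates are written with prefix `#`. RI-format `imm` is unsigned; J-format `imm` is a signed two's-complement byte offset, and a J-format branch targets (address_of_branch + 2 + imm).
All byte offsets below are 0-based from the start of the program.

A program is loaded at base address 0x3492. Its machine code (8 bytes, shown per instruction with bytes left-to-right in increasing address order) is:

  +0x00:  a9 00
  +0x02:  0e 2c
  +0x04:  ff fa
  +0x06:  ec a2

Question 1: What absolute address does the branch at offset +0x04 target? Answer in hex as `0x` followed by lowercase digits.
off 0x04: read ff fa as big → 0xfffa
  opcode bits[15:11]=0x1f: bra/J
  imm@[10:0]=0x7fa (s11→-6) ⇒ #-6
  target = base 0x3492 + off 0x04 + 2 + imm -6 = 0x3492

0x3492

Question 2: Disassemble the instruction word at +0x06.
li #162, cx

@+06  big-endian(ec a2) = 0xeca2
  top 5b → 0x1d → li [RI]
  rd@[10:9]=0x2 ⇒ cx
  imm@[8:0]=0xa2 ⇒ #162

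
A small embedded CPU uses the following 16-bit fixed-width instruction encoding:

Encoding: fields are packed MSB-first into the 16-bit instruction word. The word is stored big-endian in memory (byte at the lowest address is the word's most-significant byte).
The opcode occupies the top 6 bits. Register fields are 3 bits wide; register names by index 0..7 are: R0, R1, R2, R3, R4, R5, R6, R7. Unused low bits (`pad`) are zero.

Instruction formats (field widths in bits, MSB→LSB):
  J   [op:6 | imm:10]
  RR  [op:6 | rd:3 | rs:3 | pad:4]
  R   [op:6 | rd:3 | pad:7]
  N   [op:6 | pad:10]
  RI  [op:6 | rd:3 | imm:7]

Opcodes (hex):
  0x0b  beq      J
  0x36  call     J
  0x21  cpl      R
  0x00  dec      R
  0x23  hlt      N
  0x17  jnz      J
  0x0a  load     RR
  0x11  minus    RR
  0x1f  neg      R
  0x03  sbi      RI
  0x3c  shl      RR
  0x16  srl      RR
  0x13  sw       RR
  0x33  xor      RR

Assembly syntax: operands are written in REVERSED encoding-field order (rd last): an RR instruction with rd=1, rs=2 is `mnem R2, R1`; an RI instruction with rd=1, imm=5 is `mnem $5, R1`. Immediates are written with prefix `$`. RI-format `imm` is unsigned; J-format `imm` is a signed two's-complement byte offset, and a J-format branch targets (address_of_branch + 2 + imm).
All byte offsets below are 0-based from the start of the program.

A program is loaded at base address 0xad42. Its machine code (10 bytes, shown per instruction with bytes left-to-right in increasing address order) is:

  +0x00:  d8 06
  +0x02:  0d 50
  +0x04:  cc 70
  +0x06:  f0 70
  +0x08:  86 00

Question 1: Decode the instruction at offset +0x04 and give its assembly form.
+0x04: cc 70 ⇒ word 0xcc70 (big)
  opcode bits[15:10]=0x33: xor/RR
  rd@[9:7]=0x0 ⇒ R0
  rs@[6:4]=0x7 ⇒ R7

xor R7, R0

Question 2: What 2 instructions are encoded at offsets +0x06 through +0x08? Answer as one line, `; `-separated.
shl R7, R0; cpl R4

+0x06: f0 70 ⇒ word 0xf070 (big)
  op=0xf070>>10=0x3c ⇒ shl (RR)
  rd@[9:7]=0x0 ⇒ R0
  rs@[6:4]=0x7 ⇒ R7
+0x08: 86 00 ⇒ word 0x8600 (big)
  op=0x8600>>10=0x21 ⇒ cpl (R)
  rd@[9:7]=0x4 ⇒ R4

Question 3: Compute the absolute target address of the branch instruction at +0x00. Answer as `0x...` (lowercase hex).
0xad4a

@+00  big-endian(d8 06) = 0xd806
  top 6b → 0x36 → call [J]
  imm: (w>>0)&0x3ff=0x6 → $6
  target = base 0xad42 + off 0x00 + 2 + imm 6 = 0xad4a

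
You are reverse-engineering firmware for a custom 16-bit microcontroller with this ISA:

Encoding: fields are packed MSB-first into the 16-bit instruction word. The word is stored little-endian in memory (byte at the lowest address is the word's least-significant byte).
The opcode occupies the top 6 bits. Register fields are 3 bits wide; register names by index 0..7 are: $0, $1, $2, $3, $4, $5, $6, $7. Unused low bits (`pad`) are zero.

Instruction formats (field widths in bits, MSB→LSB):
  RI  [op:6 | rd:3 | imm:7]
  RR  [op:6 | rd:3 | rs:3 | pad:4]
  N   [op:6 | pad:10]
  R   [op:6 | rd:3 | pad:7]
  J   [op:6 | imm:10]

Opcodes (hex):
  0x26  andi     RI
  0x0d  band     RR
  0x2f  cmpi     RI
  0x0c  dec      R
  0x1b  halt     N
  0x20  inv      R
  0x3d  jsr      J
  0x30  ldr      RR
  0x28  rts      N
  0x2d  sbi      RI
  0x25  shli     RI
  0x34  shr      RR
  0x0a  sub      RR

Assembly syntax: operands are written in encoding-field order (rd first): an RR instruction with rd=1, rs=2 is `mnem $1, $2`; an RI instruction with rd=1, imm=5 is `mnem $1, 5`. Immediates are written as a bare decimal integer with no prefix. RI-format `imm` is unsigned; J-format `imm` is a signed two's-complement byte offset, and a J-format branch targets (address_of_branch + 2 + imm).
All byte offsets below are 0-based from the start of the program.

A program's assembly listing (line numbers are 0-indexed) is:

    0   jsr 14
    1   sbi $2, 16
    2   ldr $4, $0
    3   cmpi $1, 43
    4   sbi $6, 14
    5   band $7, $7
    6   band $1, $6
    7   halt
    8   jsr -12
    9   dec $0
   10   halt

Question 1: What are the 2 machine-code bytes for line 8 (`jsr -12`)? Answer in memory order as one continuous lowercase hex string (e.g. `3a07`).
f4f7

8. jsr fields op=0x3d:6|imm=-12:10 → word f7f4h → f4 f7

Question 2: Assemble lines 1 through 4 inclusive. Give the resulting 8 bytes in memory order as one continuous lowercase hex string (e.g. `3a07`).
10b500c2abbc0eb7

1. sbi fields op=0x2d:6|rd=2:3|imm=16:7 → word b510h → 10 b5
2. ldr fields op=0x30:6|rd=4:3|rs=0:3|pad=0:4 → word c200h → 00 c2
3. cmpi fields op=0x2f:6|rd=1:3|imm=43:7 → word bcabh → ab bc
4. sbi fields op=0x2d:6|rd=6:3|imm=14:7 → word b70eh → 0e b7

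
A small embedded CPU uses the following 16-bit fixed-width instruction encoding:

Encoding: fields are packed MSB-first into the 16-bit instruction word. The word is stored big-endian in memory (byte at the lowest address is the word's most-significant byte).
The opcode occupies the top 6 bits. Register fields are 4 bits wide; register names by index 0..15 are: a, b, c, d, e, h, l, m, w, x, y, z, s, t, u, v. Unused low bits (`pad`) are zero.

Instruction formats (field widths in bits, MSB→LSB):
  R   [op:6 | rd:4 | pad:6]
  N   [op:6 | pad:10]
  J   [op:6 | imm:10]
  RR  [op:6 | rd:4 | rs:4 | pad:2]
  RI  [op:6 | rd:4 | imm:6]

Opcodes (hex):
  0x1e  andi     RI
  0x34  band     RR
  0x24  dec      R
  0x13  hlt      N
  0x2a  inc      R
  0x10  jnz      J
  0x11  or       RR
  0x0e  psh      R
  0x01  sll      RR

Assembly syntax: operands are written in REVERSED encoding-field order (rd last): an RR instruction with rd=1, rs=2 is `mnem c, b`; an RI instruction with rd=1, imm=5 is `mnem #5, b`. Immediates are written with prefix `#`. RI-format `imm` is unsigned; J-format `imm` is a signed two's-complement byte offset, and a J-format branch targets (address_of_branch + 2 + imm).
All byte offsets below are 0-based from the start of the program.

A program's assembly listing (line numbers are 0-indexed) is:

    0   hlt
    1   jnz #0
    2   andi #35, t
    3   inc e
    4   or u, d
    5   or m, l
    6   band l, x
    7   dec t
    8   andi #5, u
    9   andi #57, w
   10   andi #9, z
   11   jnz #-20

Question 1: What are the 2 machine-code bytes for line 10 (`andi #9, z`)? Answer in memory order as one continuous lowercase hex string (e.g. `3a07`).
7ac9

10. andi fields op=0x1e:6|rd=11:4|imm=9:6 → word 7ac9h → 7a c9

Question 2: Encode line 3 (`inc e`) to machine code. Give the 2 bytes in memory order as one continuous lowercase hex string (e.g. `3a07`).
3. inc fields op=0x2a:6|rd=4:4|pad=0:6 → word a900h → a9 00

a900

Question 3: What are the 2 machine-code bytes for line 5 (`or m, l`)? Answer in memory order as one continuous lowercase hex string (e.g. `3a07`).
459c

L5: or op=0x11:6|rd=6:4|rs=7:4|pad=0:2 ⇒ 0x459c ⇒ big 45 9c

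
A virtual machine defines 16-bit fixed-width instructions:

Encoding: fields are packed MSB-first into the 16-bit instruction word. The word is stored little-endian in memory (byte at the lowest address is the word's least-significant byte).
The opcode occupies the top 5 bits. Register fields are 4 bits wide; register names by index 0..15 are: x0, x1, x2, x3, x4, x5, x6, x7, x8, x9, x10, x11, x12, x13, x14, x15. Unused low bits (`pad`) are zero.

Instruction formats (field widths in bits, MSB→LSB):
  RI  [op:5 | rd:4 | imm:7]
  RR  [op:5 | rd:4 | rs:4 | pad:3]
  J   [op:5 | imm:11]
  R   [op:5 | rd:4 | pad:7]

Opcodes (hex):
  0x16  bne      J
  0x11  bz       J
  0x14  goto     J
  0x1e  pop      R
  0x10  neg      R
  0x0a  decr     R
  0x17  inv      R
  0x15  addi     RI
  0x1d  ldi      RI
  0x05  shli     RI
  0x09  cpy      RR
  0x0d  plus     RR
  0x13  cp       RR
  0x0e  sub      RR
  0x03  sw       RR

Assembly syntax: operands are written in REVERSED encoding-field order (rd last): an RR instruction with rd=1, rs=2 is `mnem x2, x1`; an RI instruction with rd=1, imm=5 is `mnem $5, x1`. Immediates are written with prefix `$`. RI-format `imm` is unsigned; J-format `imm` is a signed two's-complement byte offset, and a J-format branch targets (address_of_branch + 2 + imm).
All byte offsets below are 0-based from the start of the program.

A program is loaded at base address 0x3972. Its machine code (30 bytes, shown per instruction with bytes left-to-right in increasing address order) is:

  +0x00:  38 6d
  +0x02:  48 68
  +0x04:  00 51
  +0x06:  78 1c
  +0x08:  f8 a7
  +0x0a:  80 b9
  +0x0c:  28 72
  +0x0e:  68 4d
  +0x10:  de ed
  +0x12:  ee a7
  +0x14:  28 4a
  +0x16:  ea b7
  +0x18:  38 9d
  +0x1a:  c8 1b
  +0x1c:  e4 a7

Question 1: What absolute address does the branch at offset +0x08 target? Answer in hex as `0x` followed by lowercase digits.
+0x08: f8 a7 ⇒ word 0xa7f8 (little)
  top 5b → 0x14 → goto [J]
  imm: (w>>0)&0x7ff=0x7f8 (s11→-8) → $-8
  target = base 0x3972 + off 0x08 + 2 + imm -8 = 0x3974

0x3974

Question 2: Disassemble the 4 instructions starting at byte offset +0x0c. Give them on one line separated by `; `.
[0c] 28 72 → 0x7228
  top 5b → 0xe → sub [RR]
  rd: (w>>7)&0xf=0x4 → x4
  rs: (w>>3)&0xf=0x5 → x5
[0e] 68 4d → 0x4d68
  top 5b → 0x9 → cpy [RR]
  rd: (w>>7)&0xf=0xa → x10
  rs: (w>>3)&0xf=0xd → x13
[10] de ed → 0xedde
  top 5b → 0x1d → ldi [RI]
  rd: (w>>7)&0xf=0xb → x11
  imm: (w>>0)&0x7f=0x5e → $94
[12] ee a7 → 0xa7ee
  top 5b → 0x14 → goto [J]
  imm: (w>>0)&0x7ff=0x7ee (s11→-18) → $-18

sub x5, x4; cpy x13, x10; ldi $94, x11; goto $-18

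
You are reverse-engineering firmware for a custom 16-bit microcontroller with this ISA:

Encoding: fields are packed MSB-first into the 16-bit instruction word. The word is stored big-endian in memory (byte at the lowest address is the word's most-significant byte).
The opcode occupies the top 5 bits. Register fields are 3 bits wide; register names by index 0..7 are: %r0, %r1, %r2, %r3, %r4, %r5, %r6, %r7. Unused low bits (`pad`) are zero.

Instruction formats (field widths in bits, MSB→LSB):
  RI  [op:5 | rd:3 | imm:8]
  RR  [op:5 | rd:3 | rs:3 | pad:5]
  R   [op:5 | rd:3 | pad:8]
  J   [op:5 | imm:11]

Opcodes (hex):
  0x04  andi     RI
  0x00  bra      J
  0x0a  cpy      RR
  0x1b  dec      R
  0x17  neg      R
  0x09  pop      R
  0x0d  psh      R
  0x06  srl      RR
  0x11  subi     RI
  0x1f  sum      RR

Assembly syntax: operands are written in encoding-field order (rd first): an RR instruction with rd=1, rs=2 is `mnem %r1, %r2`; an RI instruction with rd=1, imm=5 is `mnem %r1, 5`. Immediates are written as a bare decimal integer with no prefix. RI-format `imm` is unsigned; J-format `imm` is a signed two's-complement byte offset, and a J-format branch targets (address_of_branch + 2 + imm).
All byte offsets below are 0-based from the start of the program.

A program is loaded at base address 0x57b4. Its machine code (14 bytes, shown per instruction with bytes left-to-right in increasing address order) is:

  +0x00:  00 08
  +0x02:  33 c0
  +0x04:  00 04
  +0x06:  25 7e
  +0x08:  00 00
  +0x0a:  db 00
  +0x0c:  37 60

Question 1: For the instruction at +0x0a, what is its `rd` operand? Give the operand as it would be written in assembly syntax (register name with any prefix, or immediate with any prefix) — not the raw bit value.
%r3

+0x0a: db 00 ⇒ word 0xdb00 (big)
  op=0xdb00>>11=0x1b ⇒ dec (R)
  rd: (w>>8)&0x7=0x3 → %r3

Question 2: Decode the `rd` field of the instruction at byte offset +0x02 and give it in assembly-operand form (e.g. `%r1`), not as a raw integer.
%r3

+0x02: 33 c0 ⇒ word 0x33c0 (big)
  op=0x33c0>>11=0x6 ⇒ srl (RR)
  rd@[10:8]=0x3 ⇒ %r3
  rs@[7:5]=0x6 ⇒ %r6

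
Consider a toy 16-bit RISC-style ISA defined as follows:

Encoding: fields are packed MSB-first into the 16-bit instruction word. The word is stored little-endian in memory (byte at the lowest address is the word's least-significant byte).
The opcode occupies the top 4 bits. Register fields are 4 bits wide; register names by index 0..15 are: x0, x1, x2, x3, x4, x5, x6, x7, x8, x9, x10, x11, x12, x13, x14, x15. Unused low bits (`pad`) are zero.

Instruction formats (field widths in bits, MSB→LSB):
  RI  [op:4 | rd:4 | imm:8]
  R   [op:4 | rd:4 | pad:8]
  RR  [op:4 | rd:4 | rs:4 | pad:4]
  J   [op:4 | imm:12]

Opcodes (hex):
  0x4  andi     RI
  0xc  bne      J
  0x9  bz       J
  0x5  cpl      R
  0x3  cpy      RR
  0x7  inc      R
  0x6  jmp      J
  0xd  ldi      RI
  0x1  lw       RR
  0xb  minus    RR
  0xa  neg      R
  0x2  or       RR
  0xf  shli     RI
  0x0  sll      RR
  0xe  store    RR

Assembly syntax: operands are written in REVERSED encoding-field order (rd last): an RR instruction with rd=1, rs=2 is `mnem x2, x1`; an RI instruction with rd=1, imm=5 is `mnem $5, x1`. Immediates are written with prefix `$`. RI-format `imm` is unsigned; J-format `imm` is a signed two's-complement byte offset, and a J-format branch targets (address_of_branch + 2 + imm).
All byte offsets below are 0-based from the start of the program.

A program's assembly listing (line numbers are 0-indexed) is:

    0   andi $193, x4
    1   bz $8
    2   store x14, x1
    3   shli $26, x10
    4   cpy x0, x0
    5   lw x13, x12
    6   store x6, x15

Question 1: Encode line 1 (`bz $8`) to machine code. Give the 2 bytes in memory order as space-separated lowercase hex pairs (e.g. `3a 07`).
1. bz fields op=0x9:4|imm=8:12 → word 9008h → 08 90

08 90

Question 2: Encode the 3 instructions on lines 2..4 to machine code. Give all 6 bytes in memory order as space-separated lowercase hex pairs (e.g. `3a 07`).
e0 e1 1a fa 00 30

2. store fields op=0xe:4|rd=1:4|rs=14:4|pad=0:4 → word e1e0h → e0 e1
3. shli fields op=0xf:4|rd=10:4|imm=26:8 → word fa1ah → 1a fa
4. cpy fields op=0x3:4|rd=0:4|rs=0:4|pad=0:4 → word 3000h → 00 30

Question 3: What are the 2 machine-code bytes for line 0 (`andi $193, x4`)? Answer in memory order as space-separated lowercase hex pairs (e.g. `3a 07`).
line 0 (andi): pack op=0x4:4|rd=4:4|imm=193:8 = 0x44c1; little→ c1 44

c1 44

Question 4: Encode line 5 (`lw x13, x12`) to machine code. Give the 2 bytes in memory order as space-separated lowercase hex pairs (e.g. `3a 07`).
d0 1c

L5: lw op=0x1:4|rd=12:4|rs=13:4|pad=0:4 ⇒ 0x1cd0 ⇒ little d0 1c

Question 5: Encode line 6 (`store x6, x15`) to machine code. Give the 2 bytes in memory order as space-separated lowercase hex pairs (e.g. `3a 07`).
60 ef

line 6 (store): pack op=0xe:4|rd=15:4|rs=6:4|pad=0:4 = 0xef60; little→ 60 ef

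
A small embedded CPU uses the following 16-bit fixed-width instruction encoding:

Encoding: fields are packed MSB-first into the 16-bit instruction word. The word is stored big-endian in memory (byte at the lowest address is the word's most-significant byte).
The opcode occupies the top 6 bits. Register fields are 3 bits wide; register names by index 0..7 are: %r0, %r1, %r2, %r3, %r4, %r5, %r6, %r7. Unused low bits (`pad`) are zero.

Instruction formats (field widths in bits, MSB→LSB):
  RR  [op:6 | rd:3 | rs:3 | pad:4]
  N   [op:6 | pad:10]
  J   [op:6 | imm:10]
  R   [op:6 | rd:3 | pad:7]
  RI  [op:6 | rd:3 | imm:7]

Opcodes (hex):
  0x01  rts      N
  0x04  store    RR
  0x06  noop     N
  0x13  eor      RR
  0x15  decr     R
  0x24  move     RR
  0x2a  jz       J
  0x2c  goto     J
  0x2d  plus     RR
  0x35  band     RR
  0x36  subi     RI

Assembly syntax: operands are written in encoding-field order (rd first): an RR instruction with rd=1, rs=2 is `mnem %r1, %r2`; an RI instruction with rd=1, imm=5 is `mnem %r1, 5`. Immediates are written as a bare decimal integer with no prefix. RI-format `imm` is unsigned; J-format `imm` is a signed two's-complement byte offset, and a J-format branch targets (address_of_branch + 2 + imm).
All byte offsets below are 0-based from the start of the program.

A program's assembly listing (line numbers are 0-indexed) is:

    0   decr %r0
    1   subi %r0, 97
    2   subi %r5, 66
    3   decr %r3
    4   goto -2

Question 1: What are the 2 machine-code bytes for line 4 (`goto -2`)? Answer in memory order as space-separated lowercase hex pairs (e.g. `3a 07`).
L4: goto op=0x2c:6|imm=-2:10 ⇒ 0xb3fe ⇒ big b3 fe

b3 fe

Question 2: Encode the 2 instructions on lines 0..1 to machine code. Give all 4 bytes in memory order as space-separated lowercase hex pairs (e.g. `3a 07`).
L0: decr op=0x15:6|rd=0:3|pad=0:7 ⇒ 0x5400 ⇒ big 54 00
L1: subi op=0x36:6|rd=0:3|imm=97:7 ⇒ 0xd861 ⇒ big d8 61

54 00 d8 61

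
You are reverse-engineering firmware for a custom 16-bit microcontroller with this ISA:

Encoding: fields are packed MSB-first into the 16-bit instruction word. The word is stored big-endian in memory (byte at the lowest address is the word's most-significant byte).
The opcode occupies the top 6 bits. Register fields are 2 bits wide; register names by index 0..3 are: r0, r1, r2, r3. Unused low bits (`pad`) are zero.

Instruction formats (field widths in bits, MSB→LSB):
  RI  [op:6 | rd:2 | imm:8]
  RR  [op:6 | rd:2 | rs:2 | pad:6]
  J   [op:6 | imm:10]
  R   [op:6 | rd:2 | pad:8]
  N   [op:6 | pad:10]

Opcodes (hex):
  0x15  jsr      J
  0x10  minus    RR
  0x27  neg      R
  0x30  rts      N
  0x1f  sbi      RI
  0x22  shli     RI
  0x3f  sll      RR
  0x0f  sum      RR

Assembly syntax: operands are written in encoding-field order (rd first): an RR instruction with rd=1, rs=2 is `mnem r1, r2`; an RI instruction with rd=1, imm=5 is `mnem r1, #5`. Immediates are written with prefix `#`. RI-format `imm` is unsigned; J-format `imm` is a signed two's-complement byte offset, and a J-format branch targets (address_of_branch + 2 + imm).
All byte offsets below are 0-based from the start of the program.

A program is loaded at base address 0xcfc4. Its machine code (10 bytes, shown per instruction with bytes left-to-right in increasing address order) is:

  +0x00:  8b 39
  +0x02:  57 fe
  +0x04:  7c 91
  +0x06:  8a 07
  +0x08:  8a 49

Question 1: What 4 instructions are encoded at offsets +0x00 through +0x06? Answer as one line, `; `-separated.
shli r3, #57; jsr #-2; sbi r0, #145; shli r2, #7

[00] 8b 39 → 0x8b39
  top 6b → 0x22 → shli [RI]
  rd: (w>>8)&0x3=0x3 → r3
  imm: (w>>0)&0xff=0x39 → #57
[02] 57 fe → 0x57fe
  top 6b → 0x15 → jsr [J]
  imm: (w>>0)&0x3ff=0x3fe (s10→-2) → #-2
[04] 7c 91 → 0x7c91
  top 6b → 0x1f → sbi [RI]
  rd: (w>>8)&0x3=0x0 → r0
  imm: (w>>0)&0xff=0x91 → #145
[06] 8a 07 → 0x8a07
  top 6b → 0x22 → shli [RI]
  rd: (w>>8)&0x3=0x2 → r2
  imm: (w>>0)&0xff=0x7 → #7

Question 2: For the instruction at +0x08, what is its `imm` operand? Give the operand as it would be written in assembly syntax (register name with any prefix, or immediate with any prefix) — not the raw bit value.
[08] 8a 49 → 0x8a49
  opcode bits[15:10]=0x22: shli/RI
  rd: (w>>8)&0x3=0x2 → r2
  imm: (w>>0)&0xff=0x49 → #73

#73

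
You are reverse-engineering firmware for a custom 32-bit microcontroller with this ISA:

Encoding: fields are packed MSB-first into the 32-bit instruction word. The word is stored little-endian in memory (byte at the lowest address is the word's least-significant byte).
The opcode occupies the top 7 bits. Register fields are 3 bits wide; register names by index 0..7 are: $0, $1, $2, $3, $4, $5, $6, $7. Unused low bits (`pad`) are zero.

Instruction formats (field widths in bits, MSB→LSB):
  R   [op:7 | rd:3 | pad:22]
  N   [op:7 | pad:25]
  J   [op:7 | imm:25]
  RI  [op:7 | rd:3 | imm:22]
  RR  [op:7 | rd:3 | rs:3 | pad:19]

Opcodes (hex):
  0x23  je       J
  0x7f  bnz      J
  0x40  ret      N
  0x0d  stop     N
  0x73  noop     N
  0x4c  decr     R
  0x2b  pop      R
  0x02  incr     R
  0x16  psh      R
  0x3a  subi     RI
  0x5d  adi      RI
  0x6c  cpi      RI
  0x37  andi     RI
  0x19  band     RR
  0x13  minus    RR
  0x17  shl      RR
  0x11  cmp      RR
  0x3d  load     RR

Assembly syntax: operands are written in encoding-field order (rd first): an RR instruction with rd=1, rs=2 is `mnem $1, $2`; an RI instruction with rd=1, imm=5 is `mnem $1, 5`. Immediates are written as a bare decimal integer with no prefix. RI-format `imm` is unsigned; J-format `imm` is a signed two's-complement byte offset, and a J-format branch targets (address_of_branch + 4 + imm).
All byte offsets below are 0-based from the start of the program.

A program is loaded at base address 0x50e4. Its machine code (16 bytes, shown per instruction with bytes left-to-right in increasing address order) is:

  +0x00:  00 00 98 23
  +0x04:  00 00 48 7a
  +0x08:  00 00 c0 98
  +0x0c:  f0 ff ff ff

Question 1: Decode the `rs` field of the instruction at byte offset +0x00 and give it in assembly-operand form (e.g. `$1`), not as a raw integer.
off 0x00: read 00 00 98 23 as little → 0x23980000
  op=0x23980000>>25=0x11 ⇒ cmp (RR)
  rd: (w>>22)&0x7=0x6 → $6
  rs: (w>>19)&0x7=0x3 → $3

$3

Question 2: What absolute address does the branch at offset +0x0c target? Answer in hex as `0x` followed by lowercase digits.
+0x0c: f0 ff ff ff ⇒ word 0xfffffff0 (little)
  op=0xfffffff0>>25=0x7f ⇒ bnz (J)
  [24:0] imm=33554416 (s25→-16) = -16
  target = base 0x50e4 + off 0x0c + 4 + imm -16 = 0x50e4

0x50e4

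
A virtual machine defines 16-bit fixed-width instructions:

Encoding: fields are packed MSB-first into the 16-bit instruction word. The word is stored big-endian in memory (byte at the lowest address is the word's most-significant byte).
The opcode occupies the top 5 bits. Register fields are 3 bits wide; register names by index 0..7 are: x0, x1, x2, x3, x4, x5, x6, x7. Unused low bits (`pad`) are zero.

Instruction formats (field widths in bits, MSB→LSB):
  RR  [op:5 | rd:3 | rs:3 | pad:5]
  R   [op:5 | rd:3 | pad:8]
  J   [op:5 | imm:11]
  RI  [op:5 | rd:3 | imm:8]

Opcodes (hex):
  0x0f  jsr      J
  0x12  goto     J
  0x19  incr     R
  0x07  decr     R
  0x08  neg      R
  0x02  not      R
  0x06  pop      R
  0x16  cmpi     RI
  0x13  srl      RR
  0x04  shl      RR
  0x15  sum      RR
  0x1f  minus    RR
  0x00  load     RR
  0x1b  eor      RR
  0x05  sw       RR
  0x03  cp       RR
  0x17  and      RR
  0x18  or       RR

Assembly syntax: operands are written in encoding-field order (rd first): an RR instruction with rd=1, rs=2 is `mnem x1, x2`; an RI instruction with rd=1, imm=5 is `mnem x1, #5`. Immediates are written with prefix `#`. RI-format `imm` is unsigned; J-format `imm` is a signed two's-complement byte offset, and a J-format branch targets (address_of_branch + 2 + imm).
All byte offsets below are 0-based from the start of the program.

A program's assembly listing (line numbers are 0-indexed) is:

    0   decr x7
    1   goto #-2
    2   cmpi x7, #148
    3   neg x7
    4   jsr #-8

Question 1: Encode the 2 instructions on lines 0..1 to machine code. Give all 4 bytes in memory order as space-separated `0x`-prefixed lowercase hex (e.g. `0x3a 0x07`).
0x3f 0x00 0x97 0xfe

line 0 (decr): pack op=0x7:5|rd=7:3|pad=0:8 = 0x3f00; big→ 3f 00
line 1 (goto): pack op=0x12:5|imm=-2:11 = 0x97fe; big→ 97 fe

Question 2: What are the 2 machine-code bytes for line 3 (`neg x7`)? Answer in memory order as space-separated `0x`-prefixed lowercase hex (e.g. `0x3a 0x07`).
0x47 0x00

line 3 (neg): pack op=0x8:5|rd=7:3|pad=0:8 = 0x4700; big→ 47 00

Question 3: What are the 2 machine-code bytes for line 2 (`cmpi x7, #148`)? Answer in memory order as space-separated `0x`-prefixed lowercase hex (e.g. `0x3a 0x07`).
L2: cmpi op=0x16:5|rd=7:3|imm=148:8 ⇒ 0xb794 ⇒ big b7 94

0xb7 0x94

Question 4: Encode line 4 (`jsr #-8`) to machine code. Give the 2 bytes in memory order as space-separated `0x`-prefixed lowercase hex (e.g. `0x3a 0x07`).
4. jsr fields op=0xf:5|imm=-8:11 → word 7ff8h → 7f f8

0x7f 0xf8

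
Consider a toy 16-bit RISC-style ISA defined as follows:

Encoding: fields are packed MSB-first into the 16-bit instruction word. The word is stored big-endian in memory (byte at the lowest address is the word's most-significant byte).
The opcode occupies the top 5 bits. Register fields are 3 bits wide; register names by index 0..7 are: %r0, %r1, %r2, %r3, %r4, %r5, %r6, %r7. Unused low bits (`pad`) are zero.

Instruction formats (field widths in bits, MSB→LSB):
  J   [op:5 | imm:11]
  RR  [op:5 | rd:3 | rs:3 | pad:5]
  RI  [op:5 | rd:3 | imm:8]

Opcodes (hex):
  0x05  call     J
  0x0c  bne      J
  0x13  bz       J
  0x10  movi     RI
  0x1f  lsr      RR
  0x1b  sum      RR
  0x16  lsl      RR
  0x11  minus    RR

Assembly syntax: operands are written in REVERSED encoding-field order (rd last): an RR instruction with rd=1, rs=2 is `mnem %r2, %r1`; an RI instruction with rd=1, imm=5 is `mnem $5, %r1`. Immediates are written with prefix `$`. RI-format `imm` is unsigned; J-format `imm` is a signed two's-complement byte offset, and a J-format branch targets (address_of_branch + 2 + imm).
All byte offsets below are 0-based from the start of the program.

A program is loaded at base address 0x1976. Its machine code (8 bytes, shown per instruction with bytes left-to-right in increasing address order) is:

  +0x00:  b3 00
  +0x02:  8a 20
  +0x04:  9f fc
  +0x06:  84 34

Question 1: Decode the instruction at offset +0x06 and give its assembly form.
movi $52, %r4

+0x06: 84 34 ⇒ word 0x8434 (big)
  op=0x8434>>11=0x10 ⇒ movi (RI)
  rd@[10:8]=0x4 ⇒ %r4
  imm@[7:0]=0x34 ⇒ $52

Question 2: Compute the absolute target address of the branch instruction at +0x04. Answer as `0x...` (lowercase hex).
+0x04: 9f fc ⇒ word 0x9ffc (big)
  op=0x9ffc>>11=0x13 ⇒ bz (J)
  imm: (w>>0)&0x7ff=0x7fc (s11→-4) → $-4
  target = base 0x1976 + off 0x04 + 2 + imm -4 = 0x1978

0x1978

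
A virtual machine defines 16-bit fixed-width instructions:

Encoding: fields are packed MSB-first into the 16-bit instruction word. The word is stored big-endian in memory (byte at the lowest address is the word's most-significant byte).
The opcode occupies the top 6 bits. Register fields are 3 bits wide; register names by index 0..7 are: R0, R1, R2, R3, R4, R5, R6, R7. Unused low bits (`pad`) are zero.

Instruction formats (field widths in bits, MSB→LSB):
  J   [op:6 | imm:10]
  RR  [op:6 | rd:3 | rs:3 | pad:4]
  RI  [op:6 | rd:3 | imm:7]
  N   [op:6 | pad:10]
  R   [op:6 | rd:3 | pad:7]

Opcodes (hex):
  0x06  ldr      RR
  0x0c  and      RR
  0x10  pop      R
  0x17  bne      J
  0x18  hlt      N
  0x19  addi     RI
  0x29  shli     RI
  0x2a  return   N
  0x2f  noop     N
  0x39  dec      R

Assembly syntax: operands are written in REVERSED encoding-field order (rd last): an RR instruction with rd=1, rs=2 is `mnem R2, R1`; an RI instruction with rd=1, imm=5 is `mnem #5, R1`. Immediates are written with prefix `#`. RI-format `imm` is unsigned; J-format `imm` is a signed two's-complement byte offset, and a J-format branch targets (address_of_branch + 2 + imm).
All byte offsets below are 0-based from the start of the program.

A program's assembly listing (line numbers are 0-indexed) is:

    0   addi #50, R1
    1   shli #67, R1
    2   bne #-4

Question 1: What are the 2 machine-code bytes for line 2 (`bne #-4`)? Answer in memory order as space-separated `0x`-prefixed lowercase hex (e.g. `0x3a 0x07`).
line 2 (bne): pack op=0x17:6|imm=-4:10 = 0x5ffc; big→ 5f fc

0x5f 0xfc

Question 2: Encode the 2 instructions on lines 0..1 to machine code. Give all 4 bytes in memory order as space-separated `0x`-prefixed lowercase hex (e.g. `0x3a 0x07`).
0x64 0xb2 0xa4 0xc3

L0: addi op=0x19:6|rd=1:3|imm=50:7 ⇒ 0x64b2 ⇒ big 64 b2
L1: shli op=0x29:6|rd=1:3|imm=67:7 ⇒ 0xa4c3 ⇒ big a4 c3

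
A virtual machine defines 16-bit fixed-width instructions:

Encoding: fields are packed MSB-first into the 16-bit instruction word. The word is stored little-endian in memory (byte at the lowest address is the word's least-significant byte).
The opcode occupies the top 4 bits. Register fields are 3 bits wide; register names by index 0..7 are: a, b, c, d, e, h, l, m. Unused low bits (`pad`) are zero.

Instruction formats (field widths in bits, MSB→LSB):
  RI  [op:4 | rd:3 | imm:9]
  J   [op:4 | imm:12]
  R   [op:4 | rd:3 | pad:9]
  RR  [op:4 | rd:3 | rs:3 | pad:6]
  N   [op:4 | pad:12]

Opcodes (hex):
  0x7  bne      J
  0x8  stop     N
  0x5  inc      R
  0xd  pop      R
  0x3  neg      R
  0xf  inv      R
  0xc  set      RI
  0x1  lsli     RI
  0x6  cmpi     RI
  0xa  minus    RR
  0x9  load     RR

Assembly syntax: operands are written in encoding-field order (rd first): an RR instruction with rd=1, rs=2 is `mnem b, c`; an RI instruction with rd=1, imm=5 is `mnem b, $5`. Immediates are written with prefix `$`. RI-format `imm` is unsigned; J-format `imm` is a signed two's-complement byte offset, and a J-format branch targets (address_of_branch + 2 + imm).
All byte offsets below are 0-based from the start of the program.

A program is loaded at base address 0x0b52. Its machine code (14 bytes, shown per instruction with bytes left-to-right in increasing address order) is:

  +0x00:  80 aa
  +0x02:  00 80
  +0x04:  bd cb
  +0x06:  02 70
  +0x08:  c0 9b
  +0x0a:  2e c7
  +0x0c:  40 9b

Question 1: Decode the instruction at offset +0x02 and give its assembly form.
stop

off 0x02: read 00 80 as little → 0x8000
  opcode bits[15:12]=0x8: stop/N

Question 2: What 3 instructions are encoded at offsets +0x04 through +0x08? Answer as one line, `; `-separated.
[04] bd cb → 0xcbbd
  top 4b → 0xc → set [RI]
  rd@[11:9]=0x5 ⇒ h
  imm@[8:0]=0x1bd ⇒ $445
[06] 02 70 → 0x7002
  top 4b → 0x7 → bne [J]
  imm@[11:0]=0x2 ⇒ $2
[08] c0 9b → 0x9bc0
  top 4b → 0x9 → load [RR]
  rd@[11:9]=0x5 ⇒ h
  rs@[8:6]=0x7 ⇒ m

set h, $445; bne $2; load h, m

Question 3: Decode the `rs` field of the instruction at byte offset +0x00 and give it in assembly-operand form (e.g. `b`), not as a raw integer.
@+00  little-endian(80 aa) = 0xaa80
  opcode bits[15:12]=0xa: minus/RR
  [11:9] rd=5 = h
  [8:6] rs=2 = c

c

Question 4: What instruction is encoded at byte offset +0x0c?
load h, h

[0c] 40 9b → 0x9b40
  top 4b → 0x9 → load [RR]
  [11:9] rd=5 = h
  [8:6] rs=5 = h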